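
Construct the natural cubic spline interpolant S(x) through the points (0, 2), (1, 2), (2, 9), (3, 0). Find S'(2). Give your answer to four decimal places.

Let m_i = S''(x_i). Step sizes h_i = 1, 1, 1; slopes of the chords Δ_i = (y_(i+1) - y_i)/h_i = 0, 7, -9.
  1·m_0 + 4·m_1 + 1·m_2 = 6(Δ_1 - Δ_0) = 42
  1·m_1 + 4·m_2 + 1·m_3 = 6(Δ_2 - Δ_1) = -96
Natural end conditions: m_0 = m_3 = 0.
Forward elimination and back-substitution give m_0 = 0, m_1 = 88/5, m_2 = -142/5, m_3 = 0.
On [2, 3], S'(x) = b_2 + 2c_2·(x - 2) + 3d_2·(x - 2)² with b_2 = Δ_2 - h_2(2m_2 + m_3)/6 = 7/15, c_2 = m_2/2 = -71/5, d_2 = (m_3 - m_2)/(6h_2) = 71/15. So S'(2) = 7/15.

0.4667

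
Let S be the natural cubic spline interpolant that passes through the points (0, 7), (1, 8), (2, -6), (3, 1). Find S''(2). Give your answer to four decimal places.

39.6000

Write σ_i for S''(x_i). With h_i = 1, 1, 1 and divided differences Δ_i = 1, -14, 7, the continuity of S' gives the tridiagonal system
  1·σ_0 + 4·σ_1 + 1·σ_2 = 6(Δ_1 - Δ_0) = -90
  1·σ_1 + 4·σ_2 + 1·σ_3 = 6(Δ_2 - Δ_1) = 126
Natural end conditions: σ_0 = σ_3 = 0.
Solving the tridiagonal system: σ_0 = 0, σ_1 = -162/5, σ_2 = 198/5, σ_3 = 0.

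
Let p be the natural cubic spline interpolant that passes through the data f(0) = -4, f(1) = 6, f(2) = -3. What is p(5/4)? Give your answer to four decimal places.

5.3086

Write M_i for p''(x_i). With h_i = 1, 1 and divided differences Δ_i = 10, -9, the continuity of p' gives the tridiagonal system
  1·M_0 + 4·M_1 + 1·M_2 = 6(Δ_1 - Δ_0) = -114
Natural end conditions: M_0 = M_2 = 0.
Forward elimination and back-substitution give M_0 = 0, M_1 = -57/2, M_2 = 0.
On [1, 2], p(x) = 6 + 1/2·(x - 1) - 57/4·(x - 1)² + 19/4·(x - 1)³.
With (x - 1) = 1/4: p(5/4) = 1359/256.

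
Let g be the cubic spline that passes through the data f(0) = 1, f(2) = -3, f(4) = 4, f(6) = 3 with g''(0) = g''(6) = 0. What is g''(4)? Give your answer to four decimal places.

-4.3000

With M_i denoting the second derivative at x_i, h_i = 2, 2, 2, and Δ_i = (y_(i+1) − y_i)/h_i = -2, 7/2, -1/2:
  2·M_0 + 8·M_1 + 2·M_2 = 6(Δ_1 - Δ_0) = 33
  2·M_1 + 8·M_2 + 2·M_3 = 6(Δ_2 - Δ_1) = -24
Natural end conditions: M_0 = M_3 = 0.
Hence M_0 = 0, M_1 = 26/5, M_2 = -43/10, M_3 = 0.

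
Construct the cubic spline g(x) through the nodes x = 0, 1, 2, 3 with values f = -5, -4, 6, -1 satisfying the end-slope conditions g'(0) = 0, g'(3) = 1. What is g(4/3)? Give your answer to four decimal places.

-0.1778

Put σ_i = g'' at the i-th knot. Here h = (1, 1, 1) and Δ = (1, 10, -7), so the interior equations h_(i-1)·σ_(i-1) + 2(h_(i-1)+h_i)·σ_i + h_i·σ_(i+1) = 6(Δ_i − Δ_(i-1)) read
  1·σ_0 + 4·σ_1 + 1·σ_2 = 6(Δ_1 - Δ_0) = 54
  1·σ_1 + 4·σ_2 + 1·σ_3 = 6(Δ_2 - Δ_1) = -102
Clamped end conditions give two more equations: 2h_0·σ_0 + h_0·σ_1 = 6(Δ_0 - g'(0)) = 6 and h_2·σ_2 + 2h_2·σ_3 = 6(g'(3) - Δ_2) = 48.
Solving the tridiagonal system: σ_0 = -158/15, σ_1 = 406/15, σ_2 = -656/15, σ_3 = 688/15.
On [1, 2], g(x) = -4 + 124/15·(x - 1) + 203/15·(x - 1)² - 59/5·(x - 1)³.
With (x - 1) = 1/3: g(4/3) = -8/45.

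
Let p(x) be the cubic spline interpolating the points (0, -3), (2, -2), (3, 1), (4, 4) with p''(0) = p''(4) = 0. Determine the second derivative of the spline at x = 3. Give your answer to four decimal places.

Let m_i = p''(x_i). Step sizes h_i = 2, 1, 1; slopes of the chords Δ_i = (y_(i+1) - y_i)/h_i = 1/2, 3, 3.
  2·m_0 + 6·m_1 + 1·m_2 = 6(Δ_1 - Δ_0) = 15
  1·m_1 + 4·m_2 + 1·m_3 = 6(Δ_2 - Δ_1) = 0
Natural end conditions: m_0 = m_3 = 0.
Solving the tridiagonal system: m_0 = 0, m_1 = 60/23, m_2 = -15/23, m_3 = 0.

-0.6522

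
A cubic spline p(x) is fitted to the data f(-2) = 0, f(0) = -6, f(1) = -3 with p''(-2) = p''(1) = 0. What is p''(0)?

Write σ_i for p''(x_i). With h_i = 2, 1 and divided differences Δ_i = -3, 3, the continuity of p' gives the tridiagonal system
  2·σ_0 + 6·σ_1 + 1·σ_2 = 6(Δ_1 - Δ_0) = 36
Natural end conditions: σ_0 = σ_2 = 0.
Solving the tridiagonal system: σ_0 = 0, σ_1 = 6, σ_2 = 0.

6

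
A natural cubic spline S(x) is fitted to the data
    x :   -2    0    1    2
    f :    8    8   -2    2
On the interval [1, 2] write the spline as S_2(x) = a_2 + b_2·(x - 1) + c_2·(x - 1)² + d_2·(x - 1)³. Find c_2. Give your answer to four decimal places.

With M_i denoting the second derivative at x_i, h_i = 2, 1, 1, and Δ_i = (y_(i+1) − y_i)/h_i = 0, -10, 4:
  2·M_0 + 6·M_1 + 1·M_2 = 6(Δ_1 - Δ_0) = -60
  1·M_1 + 4·M_2 + 1·M_3 = 6(Δ_2 - Δ_1) = 84
Natural end conditions: M_0 = M_3 = 0.
Solving the tridiagonal system: M_0 = 0, M_1 = -324/23, M_2 = 564/23, M_3 = 0.
On [1, 2], with S_2(x) = a_2 + b_2·(x - 1) + c_2·(x - 1)² + d_2·(x - 1)³: c_2 = M_2/2 = 282/23, d_2 = (M_3 - M_2)/(6h_2) = -94/23, b_2 = Δ_2 - h_2(2M_2 + M_3)/6 = -96/23.

12.2609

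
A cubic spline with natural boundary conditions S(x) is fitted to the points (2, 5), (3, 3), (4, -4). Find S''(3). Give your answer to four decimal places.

Write M_i for S''(x_i). With h_i = 1, 1 and divided differences Δ_i = -2, -7, the continuity of S' gives the tridiagonal system
  1·M_0 + 4·M_1 + 1·M_2 = 6(Δ_1 - Δ_0) = -30
Natural end conditions: M_0 = M_2 = 0.
Hence M_0 = 0, M_1 = -15/2, M_2 = 0.

-7.5000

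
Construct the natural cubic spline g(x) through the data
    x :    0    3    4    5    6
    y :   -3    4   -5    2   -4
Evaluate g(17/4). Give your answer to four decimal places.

Put M_i = g'' at the i-th knot. Here h = (3, 1, 1, 1) and Δ = (7/3, -9, 7, -6), so the interior equations h_(i-1)·M_(i-1) + 2(h_(i-1)+h_i)·M_i + h_i·M_(i+1) = 6(Δ_i − Δ_(i-1)) read
  3·M_0 + 8·M_1 + 1·M_2 = 6(Δ_1 - Δ_0) = -68
  1·M_1 + 4·M_2 + 1·M_3 = 6(Δ_2 - Δ_1) = 96
  1·M_2 + 4·M_3 + 1·M_4 = 6(Δ_3 - Δ_2) = -78
Natural end conditions: M_0 = M_4 = 0.
Forward elimination and back-substitution give M_0 = 0, M_1 = -741/58, M_2 = 992/29, M_3 = -1627/58, M_4 = 0.
On [4, 5], g(x) = -5 + 95/348·(x - 4) + 496/29·(x - 4)² - 3611/348·(x - 4)³.
With (x - 4) = 1/4: g(17/4) = -29881/7424.

-4.0249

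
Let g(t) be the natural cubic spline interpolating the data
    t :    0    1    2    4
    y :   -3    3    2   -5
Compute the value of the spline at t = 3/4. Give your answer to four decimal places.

With M_i denoting the second derivative at x_i, h_i = 1, 1, 2, and Δ_i = (y_(i+1) − y_i)/h_i = 6, -1, -7/2:
  1·M_0 + 4·M_1 + 1·M_2 = 6(Δ_1 - Δ_0) = -42
  1·M_1 + 6·M_2 + 2·M_3 = 6(Δ_2 - Δ_1) = -15
Natural end conditions: M_0 = M_3 = 0.
Solving: M_0 = 0, M_1 = -237/23, M_2 = -18/23, M_3 = 0.
On [0, 1], g(t) = -3 + 355/46·t + 0·t² - 79/46·t³.
With t = 3/4: g(3/4) = 6075/2944.

2.0635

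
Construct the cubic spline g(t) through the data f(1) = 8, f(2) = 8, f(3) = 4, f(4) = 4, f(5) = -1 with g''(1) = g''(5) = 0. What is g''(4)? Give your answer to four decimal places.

Put M_i = g'' at the i-th knot. Here h = (1, 1, 1, 1) and Δ = (0, -4, 0, -5), so the interior equations h_(i-1)·M_(i-1) + 2(h_(i-1)+h_i)·M_i + h_i·M_(i+1) = 6(Δ_i − Δ_(i-1)) read
  1·M_0 + 4·M_1 + 1·M_2 = 6(Δ_1 - Δ_0) = -24
  1·M_1 + 4·M_2 + 1·M_3 = 6(Δ_2 - Δ_1) = 24
  1·M_2 + 4·M_3 + 1·M_4 = 6(Δ_3 - Δ_2) = -30
Natural end conditions: M_0 = M_4 = 0.
Solving: M_0 = 0, M_1 = -243/28, M_2 = 75/7, M_3 = -285/28, M_4 = 0.

-10.1786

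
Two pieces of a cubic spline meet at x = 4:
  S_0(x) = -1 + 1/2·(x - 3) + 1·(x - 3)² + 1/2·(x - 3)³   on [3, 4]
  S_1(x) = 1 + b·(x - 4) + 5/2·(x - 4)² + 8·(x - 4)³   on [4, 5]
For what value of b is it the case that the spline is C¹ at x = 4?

S_0'(x) = 1/2 + 2·(x - 3) + 3/2·(x - 3)², so S_0'(4) = 4. On the right, S_1'(4) = b, so b = 4.

4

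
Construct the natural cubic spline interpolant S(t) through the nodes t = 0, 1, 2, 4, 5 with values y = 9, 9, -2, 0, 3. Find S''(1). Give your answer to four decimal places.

With M_i denoting the second derivative at x_i, h_i = 1, 1, 2, 1, and Δ_i = (y_(i+1) − y_i)/h_i = 0, -11, 1, 3:
  1·M_0 + 4·M_1 + 1·M_2 = 6(Δ_1 - Δ_0) = -66
  1·M_1 + 6·M_2 + 2·M_3 = 6(Δ_2 - Δ_1) = 72
  2·M_2 + 6·M_3 + 1·M_4 = 6(Δ_3 - Δ_2) = 12
Natural end conditions: M_0 = M_4 = 0.
Hence M_0 = 0, M_1 = -1260/61, M_2 = 1014/61, M_3 = -216/61, M_4 = 0.

-20.6557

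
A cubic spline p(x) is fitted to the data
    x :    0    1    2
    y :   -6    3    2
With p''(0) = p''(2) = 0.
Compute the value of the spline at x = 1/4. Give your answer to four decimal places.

Write m_i for p''(x_i). With h_i = 1, 1 and divided differences Δ_i = 9, -1, the continuity of p' gives the tridiagonal system
  1·m_0 + 4·m_1 + 1·m_2 = 6(Δ_1 - Δ_0) = -60
Natural end conditions: m_0 = m_2 = 0.
Solving the tridiagonal system: m_0 = 0, m_1 = -15, m_2 = 0.
On [0, 1], p(x) = -6 + 23/2·x + 0·x² - 5/2·x³.
With x = 1/4: p(1/4) = -405/128.

-3.1641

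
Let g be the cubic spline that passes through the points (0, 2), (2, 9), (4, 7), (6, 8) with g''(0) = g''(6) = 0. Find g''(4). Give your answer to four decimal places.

Let m_i = g''(x_i). Step sizes h_i = 2, 2, 2; slopes of the chords Δ_i = (y_(i+1) - y_i)/h_i = 7/2, -1, 1/2.
  2·m_0 + 8·m_1 + 2·m_2 = 6(Δ_1 - Δ_0) = -27
  2·m_1 + 8·m_2 + 2·m_3 = 6(Δ_2 - Δ_1) = 9
Natural end conditions: m_0 = m_3 = 0.
Hence m_0 = 0, m_1 = -39/10, m_2 = 21/10, m_3 = 0.

2.1000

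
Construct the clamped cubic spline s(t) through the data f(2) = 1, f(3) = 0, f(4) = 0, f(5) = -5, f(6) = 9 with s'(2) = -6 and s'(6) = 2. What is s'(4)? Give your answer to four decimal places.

-6.2857

With σ_i denoting the second derivative at x_i, h_i = 1, 1, 1, 1, and Δ_i = (y_(i+1) − y_i)/h_i = -1, 0, -5, 14:
  1·σ_0 + 4·σ_1 + 1·σ_2 = 6(Δ_1 - Δ_0) = 6
  1·σ_1 + 4·σ_2 + 1·σ_3 = 6(Δ_2 - Δ_1) = -30
  1·σ_2 + 4·σ_3 + 1·σ_4 = 6(Δ_3 - Δ_2) = 114
Clamped end conditions give two more equations: 2h_0·σ_0 + h_0·σ_1 = 6(Δ_0 - s'(2)) = 30 and h_3·σ_3 + 2h_3·σ_4 = 6(s'(6) - Δ_3) = -72.
Solving: σ_0 = 187/14, σ_1 = 23/7, σ_2 = -41/2, σ_3 = 341/7, σ_4 = -845/14.
On [4, 5], s'(t) = b_2 + 2c_2·(t - 4) + 3d_2·(t - 4)² with b_2 = Δ_2 - h_2(2σ_2 + σ_3)/6 = -44/7, c_2 = σ_2/2 = -41/4, d_2 = (σ_3 - σ_2)/(6h_2) = 323/28. So s'(4) = -44/7.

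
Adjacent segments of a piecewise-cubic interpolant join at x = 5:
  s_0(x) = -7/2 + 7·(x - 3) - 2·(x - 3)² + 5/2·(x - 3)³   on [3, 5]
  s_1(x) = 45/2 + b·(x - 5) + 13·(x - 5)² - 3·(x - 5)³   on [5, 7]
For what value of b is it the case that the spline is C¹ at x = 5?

29

s_0'(x) = 7 - 4·(x - 3) + 15/2·(x - 3)², so s_0'(5) = 29. On the right, s_1'(5) = b, so b = 29.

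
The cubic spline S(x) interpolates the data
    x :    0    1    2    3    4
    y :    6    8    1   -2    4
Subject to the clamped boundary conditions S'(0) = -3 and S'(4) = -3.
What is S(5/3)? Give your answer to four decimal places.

Put M_i = S'' at the i-th knot. Here h = (1, 1, 1, 1) and Δ = (2, -7, -3, 6), so the interior equations h_(i-1)·M_(i-1) + 2(h_(i-1)+h_i)·M_i + h_i·M_(i+1) = 6(Δ_i − Δ_(i-1)) read
  1·M_0 + 4·M_1 + 1·M_2 = 6(Δ_1 - Δ_0) = -54
  1·M_1 + 4·M_2 + 1·M_3 = 6(Δ_2 - Δ_1) = 24
  1·M_2 + 4·M_3 + 1·M_4 = 6(Δ_3 - Δ_2) = 54
Clamped end conditions give two more equations: 2h_0·M_0 + h_0·M_1 = 6(Δ_0 - S'(0)) = 30 and h_3·M_3 + 2h_3·M_4 = 6(S'(4) - Δ_3) = -54.
Solving: M_0 = 180/7, M_1 = -150/7, M_2 = 6, M_3 = 150/7, M_4 = -264/7.
On [1, 2], S(x) = 8 - 6/7·(x - 1) - 75/7·(x - 1)² + 32/7·(x - 1)³.
With (x - 1) = 2/3: S(5/3) = 760/189.

4.0212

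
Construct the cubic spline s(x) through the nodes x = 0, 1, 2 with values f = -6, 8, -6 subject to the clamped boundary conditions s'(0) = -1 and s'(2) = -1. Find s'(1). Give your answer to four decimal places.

Let m_i = s''(x_i). Step sizes h_i = 1, 1; slopes of the chords Δ_i = (y_(i+1) - y_i)/h_i = 14, -14.
  1·m_0 + 4·m_1 + 1·m_2 = 6(Δ_1 - Δ_0) = -168
Clamped end conditions give two more equations: 2h_0·m_0 + h_0·m_1 = 6(Δ_0 - s'(0)) = 90 and h_1·m_1 + 2h_1·m_2 = 6(s'(2) - Δ_1) = 78.
Hence m_0 = 87, m_1 = -84, m_2 = 81.
On [1, 2], s'(x) = b_1 + 2c_1·(x - 1) + 3d_1·(x - 1)² with b_1 = Δ_1 - h_1(2m_1 + m_2)/6 = 1/2, c_1 = m_1/2 = -42, d_1 = (m_2 - m_1)/(6h_1) = 55/2. So s'(1) = 1/2.

0.5000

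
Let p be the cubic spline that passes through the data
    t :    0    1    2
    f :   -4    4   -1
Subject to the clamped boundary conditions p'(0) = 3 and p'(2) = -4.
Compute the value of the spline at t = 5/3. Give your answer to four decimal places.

1.0741

With σ_i denoting the second derivative at x_i, h_i = 1, 1, and Δ_i = (y_(i+1) − y_i)/h_i = 8, -5:
  1·σ_0 + 4·σ_1 + 1·σ_2 = 6(Δ_1 - Δ_0) = -78
Clamped end conditions give two more equations: 2h_0·σ_0 + h_0·σ_1 = 6(Δ_0 - p'(0)) = 30 and h_1·σ_1 + 2h_1·σ_2 = 6(p'(2) - Δ_1) = 6.
Solving the tridiagonal system: σ_0 = 31, σ_1 = -32, σ_2 = 19.
On [1, 2], p(t) = 4 + 5/2·(t - 1) - 16·(t - 1)² + 17/2·(t - 1)³.
With (t - 1) = 2/3: p(5/3) = 29/27.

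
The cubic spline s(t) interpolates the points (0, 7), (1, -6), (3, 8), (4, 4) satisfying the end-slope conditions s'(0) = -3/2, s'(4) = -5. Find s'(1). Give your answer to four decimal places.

With M_i denoting the second derivative at x_i, h_i = 1, 2, 1, and Δ_i = (y_(i+1) − y_i)/h_i = -13, 7, -4:
  1·M_0 + 6·M_1 + 2·M_2 = 6(Δ_1 - Δ_0) = 120
  2·M_1 + 6·M_2 + 1·M_3 = 6(Δ_2 - Δ_1) = -66
Clamped end conditions give two more equations: 2h_0·M_0 + h_0·M_1 = 6(Δ_0 - s'(0)) = -69 and h_2·M_2 + 2h_2·M_3 = 6(s'(4) - Δ_2) = -6.
Forward elimination and back-substitution give M_0 = -1858/35, M_1 = 1301/35, M_2 = -874/35, M_3 = 332/35.
On [1, 3], s'(t) = b_1 + 2c_1·(t - 1) + 3d_1·(t - 1)² with b_1 = Δ_1 - h_1(2M_1 + M_2)/6 = -331/35, c_1 = M_1/2 = 1301/70, d_1 = (M_2 - M_1)/(6h_1) = -145/28. So s'(1) = -331/35.

-9.4571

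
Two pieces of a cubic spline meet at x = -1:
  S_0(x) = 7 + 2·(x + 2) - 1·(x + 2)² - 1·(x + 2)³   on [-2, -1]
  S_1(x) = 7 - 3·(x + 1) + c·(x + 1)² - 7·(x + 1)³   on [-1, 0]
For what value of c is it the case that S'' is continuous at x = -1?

S_0''(x) = -2 - 6·(x + 2), so S_0''(-1) = -8. On the right, S_1''(-1) = 2c, so c = -4.

-4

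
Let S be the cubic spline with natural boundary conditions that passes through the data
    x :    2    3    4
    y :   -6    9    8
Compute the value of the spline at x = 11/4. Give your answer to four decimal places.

6.5625

Write M_i for S''(x_i). With h_i = 1, 1 and divided differences Δ_i = 15, -1, the continuity of S' gives the tridiagonal system
  1·M_0 + 4·M_1 + 1·M_2 = 6(Δ_1 - Δ_0) = -96
Natural end conditions: M_0 = M_2 = 0.
Solving the tridiagonal system: M_0 = 0, M_1 = -24, M_2 = 0.
On [2, 3], S(x) = -6 + 19·(x - 2) + 0·(x - 2)² - 4·(x - 2)³.
With (x - 2) = 3/4: S(11/4) = 105/16.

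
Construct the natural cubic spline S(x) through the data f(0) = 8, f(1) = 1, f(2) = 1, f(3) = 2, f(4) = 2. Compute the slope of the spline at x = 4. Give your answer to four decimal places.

With σ_i denoting the second derivative at x_i, h_i = 1, 1, 1, 1, and Δ_i = (y_(i+1) − y_i)/h_i = -7, 0, 1, 0:
  1·σ_0 + 4·σ_1 + 1·σ_2 = 6(Δ_1 - Δ_0) = 42
  1·σ_1 + 4·σ_2 + 1·σ_3 = 6(Δ_2 - Δ_1) = 6
  1·σ_2 + 4·σ_3 + 1·σ_4 = 6(Δ_3 - Δ_2) = -6
Natural end conditions: σ_0 = σ_4 = 0.
Forward elimination and back-substitution give σ_0 = 0, σ_1 = 75/7, σ_2 = -6/7, σ_3 = -9/7, σ_4 = 0.
On [3, 4], S'(x) = b_3 + 2c_3·(x - 3) + 3d_3·(x - 3)² with b_3 = Δ_3 - h_3(2σ_3 + σ_4)/6 = 3/7, c_3 = σ_3/2 = -9/14, d_3 = (σ_4 - σ_3)/(6h_3) = 3/14. So S'(4) = -3/14.

-0.2143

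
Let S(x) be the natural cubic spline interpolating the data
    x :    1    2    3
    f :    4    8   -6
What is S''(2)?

-27

Put m_i = S'' at the i-th knot. Here h = (1, 1) and Δ = (4, -14), so the interior equations h_(i-1)·m_(i-1) + 2(h_(i-1)+h_i)·m_i + h_i·m_(i+1) = 6(Δ_i − Δ_(i-1)) read
  1·m_0 + 4·m_1 + 1·m_2 = 6(Δ_1 - Δ_0) = -108
Natural end conditions: m_0 = m_2 = 0.
Solving the tridiagonal system: m_0 = 0, m_1 = -27, m_2 = 0.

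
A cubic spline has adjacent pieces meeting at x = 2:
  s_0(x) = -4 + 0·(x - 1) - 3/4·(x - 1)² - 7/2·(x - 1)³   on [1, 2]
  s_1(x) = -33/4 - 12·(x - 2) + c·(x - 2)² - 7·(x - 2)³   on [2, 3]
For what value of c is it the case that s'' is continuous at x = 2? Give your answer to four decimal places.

-11.2500

s_0''(x) = -3/2 - 21·(x - 1), so s_0''(2) = -45/2. On the right, s_1''(2) = 2c, so c = -45/4.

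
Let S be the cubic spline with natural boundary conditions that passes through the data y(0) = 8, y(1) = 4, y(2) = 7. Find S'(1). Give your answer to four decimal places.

Write m_i for S''(x_i). With h_i = 1, 1 and divided differences Δ_i = -4, 3, the continuity of S' gives the tridiagonal system
  1·m_0 + 4·m_1 + 1·m_2 = 6(Δ_1 - Δ_0) = 42
Natural end conditions: m_0 = m_2 = 0.
Hence m_0 = 0, m_1 = 21/2, m_2 = 0.
On [1, 2], S'(x) = b_1 + 2c_1·(x - 1) + 3d_1·(x - 1)² with b_1 = Δ_1 - h_1(2m_1 + m_2)/6 = -1/2, c_1 = m_1/2 = 21/4, d_1 = (m_2 - m_1)/(6h_1) = -7/4. So S'(1) = -1/2.

-0.5000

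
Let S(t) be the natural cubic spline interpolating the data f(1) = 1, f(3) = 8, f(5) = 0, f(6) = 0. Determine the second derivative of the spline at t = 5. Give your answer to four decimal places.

6.4091

Write M_i for S''(x_i). With h_i = 2, 2, 1 and divided differences Δ_i = 7/2, -4, 0, the continuity of S' gives the tridiagonal system
  2·M_0 + 8·M_1 + 2·M_2 = 6(Δ_1 - Δ_0) = -45
  2·M_1 + 6·M_2 + 1·M_3 = 6(Δ_2 - Δ_1) = 24
Natural end conditions: M_0 = M_3 = 0.
Hence M_0 = 0, M_1 = -159/22, M_2 = 141/22, M_3 = 0.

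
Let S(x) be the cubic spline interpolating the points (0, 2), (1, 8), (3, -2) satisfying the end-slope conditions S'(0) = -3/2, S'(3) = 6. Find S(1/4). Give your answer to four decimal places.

Let M_i = S''(x_i). Step sizes h_i = 1, 2; slopes of the chords Δ_i = (y_(i+1) - y_i)/h_i = 6, -5.
  1·M_0 + 6·M_1 + 2·M_2 = 6(Δ_1 - Δ_0) = -66
Clamped end conditions give two more equations: 2h_0·M_0 + h_0·M_1 = 6(Δ_0 - S'(0)) = 45 and h_1·M_1 + 2h_1·M_2 = 6(S'(3) - Δ_1) = 66.
Hence M_0 = 36, M_1 = -27, M_2 = 30.
On [0, 1], S(x) = 2 - 3/2·x + 18·x² - 21/2·x³.
With x = 1/4: S(1/4) = 331/128.

2.5859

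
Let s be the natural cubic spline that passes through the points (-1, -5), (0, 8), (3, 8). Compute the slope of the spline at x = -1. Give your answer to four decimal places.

14.6250

With σ_i denoting the second derivative at x_i, h_i = 1, 3, and Δ_i = (y_(i+1) − y_i)/h_i = 13, 0:
  1·σ_0 + 8·σ_1 + 3·σ_2 = 6(Δ_1 - Δ_0) = -78
Natural end conditions: σ_0 = σ_2 = 0.
Hence σ_0 = 0, σ_1 = -39/4, σ_2 = 0.
On [-1, 0], s'(x) = b_0 + 2c_0·(x + 1) + 3d_0·(x + 1)² with b_0 = Δ_0 - h_0(2σ_0 + σ_1)/6 = 117/8, c_0 = σ_0/2 = 0, d_0 = (σ_1 - σ_0)/(6h_0) = -13/8. So s'(-1) = 117/8.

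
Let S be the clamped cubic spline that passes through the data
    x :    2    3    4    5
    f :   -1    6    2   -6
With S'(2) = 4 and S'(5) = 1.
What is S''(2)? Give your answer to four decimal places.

Let M_i = S''(x_i). Step sizes h_i = 1, 1, 1; slopes of the chords Δ_i = (y_(i+1) - y_i)/h_i = 7, -4, -8.
  1·M_0 + 4·M_1 + 1·M_2 = 6(Δ_1 - Δ_0) = -66
  1·M_1 + 4·M_2 + 1·M_3 = 6(Δ_2 - Δ_1) = -24
Clamped end conditions give two more equations: 2h_0·M_0 + h_0·M_1 = 6(Δ_0 - S'(2)) = 18 and h_2·M_2 + 2h_2·M_3 = 6(S'(5) - Δ_2) = 54.
Solving the tridiagonal system: M_0 = 92/5, M_1 = -94/5, M_2 = -46/5, M_3 = 158/5.

18.4000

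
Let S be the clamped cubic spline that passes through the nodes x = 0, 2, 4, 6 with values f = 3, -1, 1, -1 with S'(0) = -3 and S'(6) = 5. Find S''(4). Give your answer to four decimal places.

Write m_i for S''(x_i). With h_i = 2, 2, 2 and divided differences Δ_i = -2, 1, -1, the continuity of S' gives the tridiagonal system
  2·m_0 + 8·m_1 + 2·m_2 = 6(Δ_1 - Δ_0) = 18
  2·m_1 + 8·m_2 + 2·m_3 = 6(Δ_2 - Δ_1) = -12
Clamped end conditions give two more equations: 2h_0·m_0 + h_0·m_1 = 6(Δ_0 - S'(0)) = 6 and h_2·m_2 + 2h_2·m_3 = 6(S'(6) - Δ_2) = 36.
Hence m_0 = -1/3, m_1 = 11/3, m_2 = -16/3, m_3 = 35/3.

-5.3333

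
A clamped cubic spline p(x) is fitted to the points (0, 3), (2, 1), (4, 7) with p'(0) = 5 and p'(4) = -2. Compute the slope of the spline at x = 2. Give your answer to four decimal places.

0.7500

With M_i denoting the second derivative at x_i, h_i = 2, 2, and Δ_i = (y_(i+1) − y_i)/h_i = -1, 3:
  2·M_0 + 8·M_1 + 2·M_2 = 6(Δ_1 - Δ_0) = 24
Clamped end conditions give two more equations: 2h_0·M_0 + h_0·M_1 = 6(Δ_0 - p'(0)) = -36 and h_1·M_1 + 2h_1·M_2 = 6(p'(4) - Δ_1) = -30.
Hence M_0 = -55/4, M_1 = 19/2, M_2 = -49/4.
On [2, 4], p'(x) = b_1 + 2c_1·(x - 2) + 3d_1·(x - 2)² with b_1 = Δ_1 - h_1(2M_1 + M_2)/6 = 3/4, c_1 = M_1/2 = 19/4, d_1 = (M_2 - M_1)/(6h_1) = -29/16. So p'(2) = 3/4.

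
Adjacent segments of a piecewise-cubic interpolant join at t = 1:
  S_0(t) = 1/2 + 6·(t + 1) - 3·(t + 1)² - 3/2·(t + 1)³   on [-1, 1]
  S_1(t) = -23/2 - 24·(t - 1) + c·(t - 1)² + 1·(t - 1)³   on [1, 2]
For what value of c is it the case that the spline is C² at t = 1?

-12

S_0''(t) = -6 - 9·(t + 1), so S_0''(1) = -24. On the right, S_1''(1) = 2c, so c = -12.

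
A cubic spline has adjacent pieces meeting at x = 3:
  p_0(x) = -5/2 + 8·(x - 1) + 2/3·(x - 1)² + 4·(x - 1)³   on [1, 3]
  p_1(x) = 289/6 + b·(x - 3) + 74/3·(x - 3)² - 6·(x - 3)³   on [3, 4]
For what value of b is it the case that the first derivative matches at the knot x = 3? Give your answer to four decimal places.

58.6667

p_0'(x) = 8 + 4/3·(x - 1) + 12·(x - 1)², so p_0'(3) = 176/3. On the right, p_1'(3) = b, so b = 176/3.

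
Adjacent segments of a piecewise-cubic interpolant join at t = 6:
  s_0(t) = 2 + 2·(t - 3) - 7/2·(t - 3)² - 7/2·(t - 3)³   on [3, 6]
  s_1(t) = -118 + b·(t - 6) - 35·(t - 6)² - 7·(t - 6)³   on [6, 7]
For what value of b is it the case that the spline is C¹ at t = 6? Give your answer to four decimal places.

-113.5000

s_0'(t) = 2 - 7·(t - 3) - 21/2·(t - 3)², so s_0'(6) = -227/2. On the right, s_1'(6) = b, so b = -227/2.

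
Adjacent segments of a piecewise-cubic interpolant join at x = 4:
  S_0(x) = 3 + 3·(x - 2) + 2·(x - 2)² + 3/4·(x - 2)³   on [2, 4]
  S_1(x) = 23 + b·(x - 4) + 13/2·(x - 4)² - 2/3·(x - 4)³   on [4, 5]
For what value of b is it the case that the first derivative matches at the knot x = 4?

20

S_0'(x) = 3 + 4·(x - 2) + 9/4·(x - 2)², so S_0'(4) = 20. On the right, S_1'(4) = b, so b = 20.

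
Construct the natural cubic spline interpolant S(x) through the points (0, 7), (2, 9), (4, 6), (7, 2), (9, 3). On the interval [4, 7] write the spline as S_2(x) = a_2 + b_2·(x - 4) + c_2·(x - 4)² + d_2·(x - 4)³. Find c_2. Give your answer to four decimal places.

0.0843

Let M_i = S''(x_i). Step sizes h_i = 2, 2, 3, 2; slopes of the chords Δ_i = (y_(i+1) - y_i)/h_i = 1, -3/2, -4/3, 1/2.
  2·M_0 + 8·M_1 + 2·M_2 = 6(Δ_1 - Δ_0) = -15
  2·M_1 + 10·M_2 + 3·M_3 = 6(Δ_2 - Δ_1) = 1
  3·M_2 + 10·M_3 + 2·M_4 = 6(Δ_3 - Δ_2) = 11
Natural end conditions: M_0 = M_4 = 0.
Forward elimination and back-substitution give M_0 = 0, M_1 = -1319/688, M_2 = 29/172, M_3 = 361/344, M_4 = 0.
On [4, 7], with S_2(x) = a_2 + b_2·(x - 4) + c_2·(x - 4)² + d_2·(x - 4)³: c_2 = M_2/2 = 29/344, d_2 = (M_3 - M_2)/(6h_2) = 101/2064, b_2 = Δ_2 - h_2(2M_2 + M_3)/6 = -4183/2064.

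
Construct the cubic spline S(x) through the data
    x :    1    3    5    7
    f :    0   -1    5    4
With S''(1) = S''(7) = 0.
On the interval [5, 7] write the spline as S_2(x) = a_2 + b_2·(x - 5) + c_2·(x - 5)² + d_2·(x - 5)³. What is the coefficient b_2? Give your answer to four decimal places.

Let M_i = S''(x_i). Step sizes h_i = 2, 2, 2; slopes of the chords Δ_i = (y_(i+1) - y_i)/h_i = -1/2, 3, -1/2.
  2·M_0 + 8·M_1 + 2·M_2 = 6(Δ_1 - Δ_0) = 21
  2·M_1 + 8·M_2 + 2·M_3 = 6(Δ_2 - Δ_1) = -21
Natural end conditions: M_0 = M_3 = 0.
Forward elimination and back-substitution give M_0 = 0, M_1 = 7/2, M_2 = -7/2, M_3 = 0.
On [5, 7], with S_2(x) = a_2 + b_2·(x - 5) + c_2·(x - 5)² + d_2·(x - 5)³: c_2 = M_2/2 = -7/4, d_2 = (M_3 - M_2)/(6h_2) = 7/24, b_2 = Δ_2 - h_2(2M_2 + M_3)/6 = 11/6.

1.8333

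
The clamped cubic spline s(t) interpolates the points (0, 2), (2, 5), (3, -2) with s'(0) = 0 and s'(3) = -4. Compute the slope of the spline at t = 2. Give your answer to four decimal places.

Write M_i for s''(x_i). With h_i = 2, 1 and divided differences Δ_i = 3/2, -7, the continuity of s' gives the tridiagonal system
  2·M_0 + 6·M_1 + 1·M_2 = 6(Δ_1 - Δ_0) = -51
Clamped end conditions give two more equations: 2h_0·M_0 + h_0·M_1 = 6(Δ_0 - s'(0)) = 9 and h_1·M_1 + 2h_1·M_2 = 6(s'(3) - Δ_1) = 18.
Hence M_0 = 113/12, M_1 = -43/3, M_2 = 97/6.
On [2, 3], s'(t) = b_1 + 2c_1·(t - 2) + 3d_1·(t - 2)² with b_1 = Δ_1 - h_1(2M_1 + M_2)/6 = -59/12, c_1 = M_1/2 = -43/6, d_1 = (M_2 - M_1)/(6h_1) = 61/12. So s'(2) = -59/12.

-4.9167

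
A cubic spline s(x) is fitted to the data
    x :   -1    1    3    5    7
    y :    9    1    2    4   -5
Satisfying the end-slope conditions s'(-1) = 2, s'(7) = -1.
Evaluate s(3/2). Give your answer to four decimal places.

-0.1914

Let σ_i = s''(x_i). Step sizes h_i = 2, 2, 2, 2; slopes of the chords Δ_i = (y_(i+1) - y_i)/h_i = -4, 1/2, 1, -9/2.
  2·σ_0 + 8·σ_1 + 2·σ_2 = 6(Δ_1 - Δ_0) = 27
  2·σ_1 + 8·σ_2 + 2·σ_3 = 6(Δ_2 - Δ_1) = 3
  2·σ_2 + 8·σ_3 + 2·σ_4 = 6(Δ_3 - Δ_2) = -33
Clamped end conditions give two more equations: 2h_0·σ_0 + h_0·σ_1 = 6(Δ_0 - s'(-1)) = -36 and h_3·σ_3 + 2h_3·σ_4 = 6(s'(7) - Δ_3) = 21.
Forward elimination and back-substitution give σ_0 = -681/56, σ_1 = 177/28, σ_2 = 3/8, σ_3 = -177/28, σ_4 = 471/56.
On [1, 3], s(x) = 1 - 215/56·(x - 1) + 177/56·(x - 1)² - 111/224·(x - 1)³.
With (x - 1) = 1/2: s(3/2) = -49/256.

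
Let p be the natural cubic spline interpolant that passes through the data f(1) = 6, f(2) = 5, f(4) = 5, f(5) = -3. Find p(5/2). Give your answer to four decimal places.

Let m_i = p''(x_i). Step sizes h_i = 1, 2, 1; slopes of the chords Δ_i = (y_(i+1) - y_i)/h_i = -1, 0, -8.
  1·m_0 + 6·m_1 + 2·m_2 = 6(Δ_1 - Δ_0) = 6
  2·m_1 + 6·m_2 + 1·m_3 = 6(Δ_2 - Δ_1) = -48
Natural end conditions: m_0 = m_3 = 0.
Solving: m_0 = 0, m_1 = 33/8, m_2 = -75/8, m_3 = 0.
On [2, 4], p(x) = 5 + 3/8·(x - 2) + 33/16·(x - 2)² - 9/8·(x - 2)³.
With (x - 2) = 1/2: p(5/2) = 89/16.

5.5625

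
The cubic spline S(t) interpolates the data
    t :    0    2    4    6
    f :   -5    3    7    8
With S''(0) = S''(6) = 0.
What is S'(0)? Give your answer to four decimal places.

4.4333

Write M_i for S''(x_i). With h_i = 2, 2, 2 and divided differences Δ_i = 4, 2, 1/2, the continuity of S' gives the tridiagonal system
  2·M_0 + 8·M_1 + 2·M_2 = 6(Δ_1 - Δ_0) = -12
  2·M_1 + 8·M_2 + 2·M_3 = 6(Δ_2 - Δ_1) = -9
Natural end conditions: M_0 = M_3 = 0.
Forward elimination and back-substitution give M_0 = 0, M_1 = -13/10, M_2 = -4/5, M_3 = 0.
On [0, 2], S'(t) = b_0 + 2c_0·t + 3d_0·t² with b_0 = Δ_0 - h_0(2M_0 + M_1)/6 = 133/30, c_0 = M_0/2 = 0, d_0 = (M_1 - M_0)/(6h_0) = -13/120. So S'(0) = 133/30.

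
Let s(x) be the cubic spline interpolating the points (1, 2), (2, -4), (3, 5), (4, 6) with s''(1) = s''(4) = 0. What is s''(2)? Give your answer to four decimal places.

Put M_i = s'' at the i-th knot. Here h = (1, 1, 1) and Δ = (-6, 9, 1), so the interior equations h_(i-1)·M_(i-1) + 2(h_(i-1)+h_i)·M_i + h_i·M_(i+1) = 6(Δ_i − Δ_(i-1)) read
  1·M_0 + 4·M_1 + 1·M_2 = 6(Δ_1 - Δ_0) = 90
  1·M_1 + 4·M_2 + 1·M_3 = 6(Δ_2 - Δ_1) = -48
Natural end conditions: M_0 = M_3 = 0.
Solving the tridiagonal system: M_0 = 0, M_1 = 136/5, M_2 = -94/5, M_3 = 0.

27.2000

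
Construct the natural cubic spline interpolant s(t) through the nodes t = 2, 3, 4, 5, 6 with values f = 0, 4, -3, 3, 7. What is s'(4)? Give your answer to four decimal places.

-1.6250

Let M_i = s''(x_i). Step sizes h_i = 1, 1, 1, 1; slopes of the chords Δ_i = (y_(i+1) - y_i)/h_i = 4, -7, 6, 4.
  1·M_0 + 4·M_1 + 1·M_2 = 6(Δ_1 - Δ_0) = -66
  1·M_1 + 4·M_2 + 1·M_3 = 6(Δ_2 - Δ_1) = 78
  1·M_2 + 4·M_3 + 1·M_4 = 6(Δ_3 - Δ_2) = -12
Natural end conditions: M_0 = M_4 = 0.
Forward elimination and back-substitution give M_0 = 0, M_1 = -657/28, M_2 = 195/7, M_3 = -279/28, M_4 = 0.
On [4, 5], s'(t) = b_2 + 2c_2·(t - 4) + 3d_2·(t - 4)² with b_2 = Δ_2 - h_2(2M_2 + M_3)/6 = -13/8, c_2 = M_2/2 = 195/14, d_2 = (M_3 - M_2)/(6h_2) = -353/56. So s'(4) = -13/8.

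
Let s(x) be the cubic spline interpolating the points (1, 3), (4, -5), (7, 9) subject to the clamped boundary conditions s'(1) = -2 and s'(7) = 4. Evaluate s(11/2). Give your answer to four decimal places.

Put σ_i = s'' at the i-th knot. Here h = (3, 3) and Δ = (-8/3, 14/3), so the interior equations h_(i-1)·σ_(i-1) + 2(h_(i-1)+h_i)·σ_i + h_i·σ_(i+1) = 6(Δ_i − Δ_(i-1)) read
  3·σ_0 + 12·σ_1 + 3·σ_2 = 6(Δ_1 - Δ_0) = 44
Clamped end conditions give two more equations: 2h_0·σ_0 + h_0·σ_1 = 6(Δ_0 - s'(1)) = -4 and h_1·σ_1 + 2h_1·σ_2 = 6(s'(7) - Δ_1) = -4.
Solving: σ_0 = -10/3, σ_1 = 16/3, σ_2 = -10/3.
On [4, 7], s(x) = -5 + 1·(x - 4) + 8/3·(x - 4)² - 13/27·(x - 4)³.
With (x - 4) = 3/2: s(11/2) = 7/8.

0.8750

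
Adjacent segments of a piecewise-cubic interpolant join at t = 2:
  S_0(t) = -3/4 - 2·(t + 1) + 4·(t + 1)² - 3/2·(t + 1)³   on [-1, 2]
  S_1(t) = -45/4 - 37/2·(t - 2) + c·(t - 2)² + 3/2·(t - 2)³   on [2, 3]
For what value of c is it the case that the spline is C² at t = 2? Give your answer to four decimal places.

-9.5000

S_0''(t) = 8 - 9·(t + 1), so S_0''(2) = -19. On the right, S_1''(2) = 2c, so c = -19/2.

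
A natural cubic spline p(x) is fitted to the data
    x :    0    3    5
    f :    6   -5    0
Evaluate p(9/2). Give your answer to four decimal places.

With M_i denoting the second derivative at x_i, h_i = 3, 2, and Δ_i = (y_(i+1) − y_i)/h_i = -11/3, 5/2:
  3·M_0 + 10·M_1 + 2·M_2 = 6(Δ_1 - Δ_0) = 37
Natural end conditions: M_0 = M_2 = 0.
Solving the tridiagonal system: M_0 = 0, M_1 = 37/10, M_2 = 0.
On [3, 5], p(x) = -5 + 1/30·(x - 3) + 37/20·(x - 3)² - 37/120·(x - 3)³.
With (x - 3) = 3/2: p(9/2) = -117/64.

-1.8281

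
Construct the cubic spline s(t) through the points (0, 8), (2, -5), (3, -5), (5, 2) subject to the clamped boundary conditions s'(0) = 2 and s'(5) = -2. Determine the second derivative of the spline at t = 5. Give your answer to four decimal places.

Put M_i = s'' at the i-th knot. Here h = (2, 1, 2) and Δ = (-13/2, 0, 7/2), so the interior equations h_(i-1)·M_(i-1) + 2(h_(i-1)+h_i)·M_i + h_i·M_(i+1) = 6(Δ_i − Δ_(i-1)) read
  2·M_0 + 6·M_1 + 1·M_2 = 6(Δ_1 - Δ_0) = 39
  1·M_1 + 6·M_2 + 2·M_3 = 6(Δ_2 - Δ_1) = 21
Clamped end conditions give two more equations: 2h_0·M_0 + h_0·M_1 = 6(Δ_0 - s'(0)) = -51 and h_2·M_2 + 2h_2·M_3 = 6(s'(5) - Δ_2) = -33.
Solving: M_0 = -299/16, M_1 = 95/8, M_2 = 41/8, M_3 = -173/16.

-10.8125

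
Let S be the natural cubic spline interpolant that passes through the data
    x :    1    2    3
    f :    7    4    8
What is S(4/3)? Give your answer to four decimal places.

5.4815

Let m_i = S''(x_i). Step sizes h_i = 1, 1; slopes of the chords Δ_i = (y_(i+1) - y_i)/h_i = -3, 4.
  1·m_0 + 4·m_1 + 1·m_2 = 6(Δ_1 - Δ_0) = 42
Natural end conditions: m_0 = m_2 = 0.
Forward elimination and back-substitution give m_0 = 0, m_1 = 21/2, m_2 = 0.
On [1, 2], S(x) = 7 - 19/4·(x - 1) + 0·(x - 1)² + 7/4·(x - 1)³.
With (x - 1) = 1/3: S(4/3) = 148/27.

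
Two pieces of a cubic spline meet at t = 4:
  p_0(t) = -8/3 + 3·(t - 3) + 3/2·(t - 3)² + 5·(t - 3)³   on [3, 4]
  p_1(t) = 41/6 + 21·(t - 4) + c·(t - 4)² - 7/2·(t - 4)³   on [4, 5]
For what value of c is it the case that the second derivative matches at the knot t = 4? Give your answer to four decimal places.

16.5000

p_0''(t) = 3 + 30·(t - 3), so p_0''(4) = 33. On the right, p_1''(4) = 2c, so c = 33/2.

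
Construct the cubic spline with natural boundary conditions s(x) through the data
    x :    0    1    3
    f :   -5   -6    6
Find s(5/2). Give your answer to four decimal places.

Let σ_i = s''(x_i). Step sizes h_i = 1, 2; slopes of the chords Δ_i = (y_(i+1) - y_i)/h_i = -1, 6.
  1·σ_0 + 6·σ_1 + 2·σ_2 = 6(Δ_1 - Δ_0) = 42
Natural end conditions: σ_0 = σ_2 = 0.
Solving the tridiagonal system: σ_0 = 0, σ_1 = 7, σ_2 = 0.
On [1, 3], s(x) = -6 + 4/3·(x - 1) + 7/2·(x - 1)² - 7/12·(x - 1)³.
With (x - 1) = 3/2: s(5/2) = 61/32.

1.9063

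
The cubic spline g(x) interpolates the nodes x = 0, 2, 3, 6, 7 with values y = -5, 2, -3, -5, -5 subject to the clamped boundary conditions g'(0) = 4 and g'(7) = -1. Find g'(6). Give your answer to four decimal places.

With m_i denoting the second derivative at x_i, h_i = 2, 1, 3, 1, and Δ_i = (y_(i+1) − y_i)/h_i = 7/2, -5, -2/3, 0:
  2·m_0 + 6·m_1 + 1·m_2 = 6(Δ_1 - Δ_0) = -51
  1·m_1 + 8·m_2 + 3·m_3 = 6(Δ_2 - Δ_1) = 26
  3·m_2 + 8·m_3 + 1·m_4 = 6(Δ_3 - Δ_2) = 4
Clamped end conditions give two more equations: 2h_0·m_0 + h_0·m_1 = 6(Δ_0 - g'(0)) = -3 and h_3·m_3 + 2h_3·m_4 = 6(g'(7) - Δ_3) = -6.
Forward elimination and back-substitution give m_0 = 3103/660, m_1 = -1799/165, m_2 = 331/66, m_3 = -59/55, m_4 = -271/110.
On [6, 7], g'(x) = b_3 + 2c_3·(x - 6) + 3d_3·(x - 6)² with b_3 = Δ_3 - h_3(2m_3 + m_4)/6 = 169/220, c_3 = m_3/2 = -59/110, d_3 = (m_4 - m_3)/(6h_3) = -51/220. So g'(6) = 169/220.

0.7682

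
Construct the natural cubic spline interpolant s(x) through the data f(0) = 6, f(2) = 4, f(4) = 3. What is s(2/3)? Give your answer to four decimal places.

Put M_i = s'' at the i-th knot. Here h = (2, 2) and Δ = (-1, -1/2), so the interior equations h_(i-1)·M_(i-1) + 2(h_(i-1)+h_i)·M_i + h_i·M_(i+1) = 6(Δ_i − Δ_(i-1)) read
  2·M_0 + 8·M_1 + 2·M_2 = 6(Δ_1 - Δ_0) = 3
Natural end conditions: M_0 = M_2 = 0.
Solving: M_0 = 0, M_1 = 3/8, M_2 = 0.
On [0, 2], s(x) = 6 - 9/8·x + 0·x² + 1/32·x³.
With x = 2/3: s(2/3) = 142/27.

5.2593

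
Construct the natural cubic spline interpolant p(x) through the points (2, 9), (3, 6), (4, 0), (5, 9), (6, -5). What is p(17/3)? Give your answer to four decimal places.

1.8254

Put M_i = p'' at the i-th knot. Here h = (1, 1, 1, 1) and Δ = (-3, -6, 9, -14), so the interior equations h_(i-1)·M_(i-1) + 2(h_(i-1)+h_i)·M_i + h_i·M_(i+1) = 6(Δ_i − Δ_(i-1)) read
  1·M_0 + 4·M_1 + 1·M_2 = 6(Δ_1 - Δ_0) = -18
  1·M_1 + 4·M_2 + 1·M_3 = 6(Δ_2 - Δ_1) = 90
  1·M_2 + 4·M_3 + 1·M_4 = 6(Δ_3 - Δ_2) = -138
Natural end conditions: M_0 = M_4 = 0.
Forward elimination and back-substitution give M_0 = 0, M_1 = -96/7, M_2 = 258/7, M_3 = -306/7, M_4 = 0.
On [5, 6], p(x) = 9 + 4/7·(x - 5) - 153/7·(x - 5)² + 51/7·(x - 5)³.
With (x - 5) = 2/3: p(17/3) = 115/63.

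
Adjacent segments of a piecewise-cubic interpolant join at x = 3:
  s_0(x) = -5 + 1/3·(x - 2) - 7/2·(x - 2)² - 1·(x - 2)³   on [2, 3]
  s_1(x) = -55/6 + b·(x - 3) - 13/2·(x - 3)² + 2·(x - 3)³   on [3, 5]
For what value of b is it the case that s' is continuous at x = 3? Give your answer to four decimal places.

s_0'(x) = 1/3 - 7·(x - 2) - 3·(x - 2)², so s_0'(3) = -29/3. On the right, s_1'(3) = b, so b = -29/3.

-9.6667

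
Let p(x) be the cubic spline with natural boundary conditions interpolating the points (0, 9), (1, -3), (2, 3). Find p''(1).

27

Let m_i = p''(x_i). Step sizes h_i = 1, 1; slopes of the chords Δ_i = (y_(i+1) - y_i)/h_i = -12, 6.
  1·m_0 + 4·m_1 + 1·m_2 = 6(Δ_1 - Δ_0) = 108
Natural end conditions: m_0 = m_2 = 0.
Solving: m_0 = 0, m_1 = 27, m_2 = 0.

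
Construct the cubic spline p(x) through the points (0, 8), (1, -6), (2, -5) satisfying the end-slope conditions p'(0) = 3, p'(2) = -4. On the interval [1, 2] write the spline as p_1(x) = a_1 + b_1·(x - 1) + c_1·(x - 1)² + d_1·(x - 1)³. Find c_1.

26

Write M_i for p''(x_i). With h_i = 1, 1 and divided differences Δ_i = -14, 1, the continuity of p' gives the tridiagonal system
  1·M_0 + 4·M_1 + 1·M_2 = 6(Δ_1 - Δ_0) = 90
Clamped end conditions give two more equations: 2h_0·M_0 + h_0·M_1 = 6(Δ_0 - p'(0)) = -102 and h_1·M_1 + 2h_1·M_2 = 6(p'(2) - Δ_1) = -30.
Forward elimination and back-substitution give M_0 = -77, M_1 = 52, M_2 = -41.
On [1, 2], with p_1(x) = a_1 + b_1·(x - 1) + c_1·(x - 1)² + d_1·(x - 1)³: c_1 = M_1/2 = 26, d_1 = (M_2 - M_1)/(6h_1) = -31/2, b_1 = Δ_1 - h_1(2M_1 + M_2)/6 = -19/2.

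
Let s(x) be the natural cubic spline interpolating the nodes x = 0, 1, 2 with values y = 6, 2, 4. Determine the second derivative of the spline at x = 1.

Write m_i for s''(x_i). With h_i = 1, 1 and divided differences Δ_i = -4, 2, the continuity of s' gives the tridiagonal system
  1·m_0 + 4·m_1 + 1·m_2 = 6(Δ_1 - Δ_0) = 36
Natural end conditions: m_0 = m_2 = 0.
Solving the tridiagonal system: m_0 = 0, m_1 = 9, m_2 = 0.

9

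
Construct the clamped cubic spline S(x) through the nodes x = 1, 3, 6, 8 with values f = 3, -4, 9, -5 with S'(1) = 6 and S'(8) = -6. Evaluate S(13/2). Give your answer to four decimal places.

Let M_i = S''(x_i). Step sizes h_i = 2, 3, 2; slopes of the chords Δ_i = (y_(i+1) - y_i)/h_i = -7/2, 13/3, -7.
  2·M_0 + 10·M_1 + 3·M_2 = 6(Δ_1 - Δ_0) = 47
  3·M_1 + 10·M_2 + 2·M_3 = 6(Δ_2 - Δ_1) = -68
Clamped end conditions give two more equations: 2h_0·M_0 + h_0·M_1 = 6(Δ_0 - S'(1)) = -57 and h_2·M_2 + 2h_2·M_3 = 6(S'(8) - Δ_2) = 6.
Forward elimination and back-substitution give M_0 = -1963/96, M_1 = 595/48, M_2 = -577/48, M_3 = 721/96.
On [6, 8], S(x) = 9 - 143/96·(x - 6) - 577/96·(x - 6)² + 625/384·(x - 6)³.
With (x - 6) = 1/2: S(13/2) = 7123/1024.

6.9561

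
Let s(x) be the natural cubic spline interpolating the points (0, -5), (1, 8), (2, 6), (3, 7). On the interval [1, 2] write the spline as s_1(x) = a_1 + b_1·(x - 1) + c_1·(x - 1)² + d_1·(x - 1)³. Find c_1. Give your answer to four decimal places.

-12.6000

Write m_i for s''(x_i). With h_i = 1, 1, 1 and divided differences Δ_i = 13, -2, 1, the continuity of s' gives the tridiagonal system
  1·m_0 + 4·m_1 + 1·m_2 = 6(Δ_1 - Δ_0) = -90
  1·m_1 + 4·m_2 + 1·m_3 = 6(Δ_2 - Δ_1) = 18
Natural end conditions: m_0 = m_3 = 0.
Solving: m_0 = 0, m_1 = -126/5, m_2 = 54/5, m_3 = 0.
On [1, 2], with s_1(x) = a_1 + b_1·(x - 1) + c_1·(x - 1)² + d_1·(x - 1)³: c_1 = m_1/2 = -63/5, d_1 = (m_2 - m_1)/(6h_1) = 6, b_1 = Δ_1 - h_1(2m_1 + m_2)/6 = 23/5.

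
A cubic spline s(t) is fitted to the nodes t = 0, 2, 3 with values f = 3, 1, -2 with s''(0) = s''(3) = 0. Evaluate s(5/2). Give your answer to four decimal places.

Let M_i = s''(x_i). Step sizes h_i = 2, 1; slopes of the chords Δ_i = (y_(i+1) - y_i)/h_i = -1, -3.
  2·M_0 + 6·M_1 + 1·M_2 = 6(Δ_1 - Δ_0) = -12
Natural end conditions: M_0 = M_2 = 0.
Forward elimination and back-substitution give M_0 = 0, M_1 = -2, M_2 = 0.
On [2, 3], s(t) = 1 - 7/3·(t - 2) - 1·(t - 2)² + 1/3·(t - 2)³.
With (t - 2) = 1/2: s(5/2) = -3/8.

-0.3750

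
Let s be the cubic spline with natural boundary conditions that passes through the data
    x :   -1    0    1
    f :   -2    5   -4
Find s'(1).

-13

Write σ_i for s''(x_i). With h_i = 1, 1 and divided differences Δ_i = 7, -9, the continuity of s' gives the tridiagonal system
  1·σ_0 + 4·σ_1 + 1·σ_2 = 6(Δ_1 - Δ_0) = -96
Natural end conditions: σ_0 = σ_2 = 0.
Solving: σ_0 = 0, σ_1 = -24, σ_2 = 0.
On [0, 1], s'(x) = b_1 + 2c_1·x + 3d_1·x² with b_1 = Δ_1 - h_1(2σ_1 + σ_2)/6 = -1, c_1 = σ_1/2 = -12, d_1 = (σ_2 - σ_1)/(6h_1) = 4. So s'(1) = -13.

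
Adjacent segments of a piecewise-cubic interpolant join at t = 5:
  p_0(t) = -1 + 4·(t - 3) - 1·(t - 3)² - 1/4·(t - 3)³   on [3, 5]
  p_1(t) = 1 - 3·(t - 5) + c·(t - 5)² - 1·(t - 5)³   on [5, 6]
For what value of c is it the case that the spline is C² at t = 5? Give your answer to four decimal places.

-2.5000

p_0''(t) = -2 - 3/2·(t - 3), so p_0''(5) = -5. On the right, p_1''(5) = 2c, so c = -5/2.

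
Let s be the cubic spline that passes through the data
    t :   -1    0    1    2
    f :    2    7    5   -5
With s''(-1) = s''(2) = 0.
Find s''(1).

Let M_i = s''(x_i). Step sizes h_i = 1, 1, 1; slopes of the chords Δ_i = (y_(i+1) - y_i)/h_i = 5, -2, -10.
  1·M_0 + 4·M_1 + 1·M_2 = 6(Δ_1 - Δ_0) = -42
  1·M_1 + 4·M_2 + 1·M_3 = 6(Δ_2 - Δ_1) = -48
Natural end conditions: M_0 = M_3 = 0.
Solving the tridiagonal system: M_0 = 0, M_1 = -8, M_2 = -10, M_3 = 0.

-10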